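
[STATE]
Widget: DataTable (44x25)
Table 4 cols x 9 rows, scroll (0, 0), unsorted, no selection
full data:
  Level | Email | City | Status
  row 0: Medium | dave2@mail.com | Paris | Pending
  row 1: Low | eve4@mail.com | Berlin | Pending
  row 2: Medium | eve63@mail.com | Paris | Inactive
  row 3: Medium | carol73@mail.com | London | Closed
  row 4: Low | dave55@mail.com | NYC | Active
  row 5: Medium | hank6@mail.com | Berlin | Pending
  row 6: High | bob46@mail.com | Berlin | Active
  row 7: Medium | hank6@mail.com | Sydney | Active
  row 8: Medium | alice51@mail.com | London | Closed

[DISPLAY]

Level │Email           │City  │Status       
──────┼────────────────┼──────┼────────     
Medium│dave2@mail.com  │Paris │Pending      
Low   │eve4@mail.com   │Berlin│Pending      
Medium│eve63@mail.com  │Paris │Inactive     
Medium│carol73@mail.com│London│Closed       
Low   │dave55@mail.com │NYC   │Active       
Medium│hank6@mail.com  │Berlin│Pending      
High  │bob46@mail.com  │Berlin│Active       
Medium│hank6@mail.com  │Sydney│Active       
Medium│alice51@mail.com│London│Closed       
                                            
                                            
                                            
                                            
                                            
                                            
                                            
                                            
                                            
                                            
                                            
                                            
                                            
                                            


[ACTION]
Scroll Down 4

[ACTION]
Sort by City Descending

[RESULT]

Level │Email           │City ▼│Status       
──────┼────────────────┼──────┼────────     
Medium│hank6@mail.com  │Sydney│Active       
Medium│dave2@mail.com  │Paris │Pending      
Medium│eve63@mail.com  │Paris │Inactive     
Low   │dave55@mail.com │NYC   │Active       
Medium│carol73@mail.com│London│Closed       
Medium│alice51@mail.com│London│Closed       
Low   │eve4@mail.com   │Berlin│Pending      
Medium│hank6@mail.com  │Berlin│Pending      
High  │bob46@mail.com  │Berlin│Active       
                                            
                                            
                                            
                                            
                                            
                                            
                                            
                                            
                                            
                                            
                                            
                                            
                                            
                                            


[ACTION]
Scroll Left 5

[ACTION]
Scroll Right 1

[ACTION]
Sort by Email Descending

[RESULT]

Level │Email          ▼│City  │Status       
──────┼────────────────┼──────┼────────     
Medium│hank6@mail.com  │Sydney│Active       
Medium│hank6@mail.com  │Berlin│Pending      
Medium│eve63@mail.com  │Paris │Inactive     
Low   │eve4@mail.com   │Berlin│Pending      
Low   │dave55@mail.com │NYC   │Active       
Medium│dave2@mail.com  │Paris │Pending      
Medium│carol73@mail.com│London│Closed       
High  │bob46@mail.com  │Berlin│Active       
Medium│alice51@mail.com│London│Closed       
                                            
                                            
                                            
                                            
                                            
                                            
                                            
                                            
                                            
                                            
                                            
                                            
                                            
                                            


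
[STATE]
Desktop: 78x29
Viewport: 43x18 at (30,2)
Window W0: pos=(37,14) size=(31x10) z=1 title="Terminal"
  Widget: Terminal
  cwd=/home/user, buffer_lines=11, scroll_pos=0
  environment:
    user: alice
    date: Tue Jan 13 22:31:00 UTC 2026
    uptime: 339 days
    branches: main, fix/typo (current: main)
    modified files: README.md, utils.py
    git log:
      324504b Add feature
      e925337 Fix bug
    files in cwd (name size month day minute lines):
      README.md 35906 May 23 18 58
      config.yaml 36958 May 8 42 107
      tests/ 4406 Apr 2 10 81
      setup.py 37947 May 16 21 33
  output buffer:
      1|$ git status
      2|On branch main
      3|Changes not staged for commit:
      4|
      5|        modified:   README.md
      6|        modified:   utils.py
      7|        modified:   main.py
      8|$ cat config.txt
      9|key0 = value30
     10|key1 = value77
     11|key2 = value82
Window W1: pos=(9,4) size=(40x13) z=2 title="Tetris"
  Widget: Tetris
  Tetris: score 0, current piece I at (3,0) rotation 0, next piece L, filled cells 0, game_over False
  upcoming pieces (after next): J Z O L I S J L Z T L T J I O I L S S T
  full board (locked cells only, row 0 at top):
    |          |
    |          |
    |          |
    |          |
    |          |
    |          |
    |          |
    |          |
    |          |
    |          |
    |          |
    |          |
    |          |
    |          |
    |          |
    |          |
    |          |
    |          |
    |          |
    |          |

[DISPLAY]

                                           
                                           
━━━━━━━━━━━━━━━━━━┓                        
                  ┃                        
──────────────────┨                        
                  ┃                        
                  ┃                        
                  ┃                        
                  ┃                        
                  ┃                        
                  ┃                        
                  ┃                        
                  ┃━━━━━━━━━━━━━━━━━━┓     
                  ┃                  ┃     
━━━━━━━━━━━━━━━━━━┛──────────────────┨     
       ┃$ git status                 ┃     
       ┃On branch main               ┃     
       ┃Changes not staged for commit┃     


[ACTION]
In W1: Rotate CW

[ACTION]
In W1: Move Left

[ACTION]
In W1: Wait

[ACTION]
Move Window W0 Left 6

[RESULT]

                                           
                                           
━━━━━━━━━━━━━━━━━━┓                        
                  ┃                        
──────────────────┨                        
                  ┃                        
                  ┃                        
                  ┃                        
                  ┃                        
                  ┃                        
                  ┃                        
                  ┃                        
                  ┃━━━━━━━━━━━━┓           
                  ┃            ┃           
━━━━━━━━━━━━━━━━━━┛────────────┨           
 ┃$ git status                 ┃           
 ┃On branch main               ┃           
 ┃Changes not staged for commit┃           


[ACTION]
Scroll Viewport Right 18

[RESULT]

                                           
                                           
━━━━━━━━━━━━━┓                             
             ┃                             
─────────────┨                             
             ┃                             
             ┃                             
             ┃                             
             ┃                             
             ┃                             
             ┃                             
             ┃                             
             ┃━━━━━━━━━━━━┓                
             ┃            ┃                
━━━━━━━━━━━━━┛────────────┨                
it status                 ┃                
branch main               ┃                
nges not staged for commit┃                


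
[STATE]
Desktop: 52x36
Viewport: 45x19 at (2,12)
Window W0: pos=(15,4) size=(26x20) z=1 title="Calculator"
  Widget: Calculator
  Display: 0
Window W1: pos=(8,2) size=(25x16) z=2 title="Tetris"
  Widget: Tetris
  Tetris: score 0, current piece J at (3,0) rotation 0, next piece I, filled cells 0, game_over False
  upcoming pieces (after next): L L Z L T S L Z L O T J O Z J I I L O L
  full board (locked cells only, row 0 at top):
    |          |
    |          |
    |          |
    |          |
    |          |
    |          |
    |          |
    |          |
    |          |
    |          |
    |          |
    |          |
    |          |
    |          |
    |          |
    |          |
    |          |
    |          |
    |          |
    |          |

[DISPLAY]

      ┃          │0           ┃       ┃      
      ┃          │            ┃       ┃      
      ┃          │            ┃       ┃      
      ┃          │            ┃       ┃      
      ┃          │            ┃       ┃      
      ┗━━━━━━━━━━━━━━━━━━━━━━━┛       ┃      
             ┃└───┴───┴───┴───┘       ┃      
             ┃                        ┃      
             ┃                        ┃      
             ┃                        ┃      
             ┃                        ┃      
             ┗━━━━━━━━━━━━━━━━━━━━━━━━┛      
                                             
                                             
                                             
                                             
                                             
                                             
                                             


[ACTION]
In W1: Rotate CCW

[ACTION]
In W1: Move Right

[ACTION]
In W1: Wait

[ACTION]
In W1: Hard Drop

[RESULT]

      ┃          │0           ┃       ┃      
      ┃          │            ┃       ┃      
      ┃     █    │            ┃       ┃      
      ┃     █    │            ┃       ┃      
      ┃    ██    │            ┃       ┃      
      ┗━━━━━━━━━━━━━━━━━━━━━━━┛       ┃      
             ┃└───┴───┴───┴───┘       ┃      
             ┃                        ┃      
             ┃                        ┃      
             ┃                        ┃      
             ┃                        ┃      
             ┗━━━━━━━━━━━━━━━━━━━━━━━━┛      
                                             
                                             
                                             
                                             
                                             
                                             
                                             


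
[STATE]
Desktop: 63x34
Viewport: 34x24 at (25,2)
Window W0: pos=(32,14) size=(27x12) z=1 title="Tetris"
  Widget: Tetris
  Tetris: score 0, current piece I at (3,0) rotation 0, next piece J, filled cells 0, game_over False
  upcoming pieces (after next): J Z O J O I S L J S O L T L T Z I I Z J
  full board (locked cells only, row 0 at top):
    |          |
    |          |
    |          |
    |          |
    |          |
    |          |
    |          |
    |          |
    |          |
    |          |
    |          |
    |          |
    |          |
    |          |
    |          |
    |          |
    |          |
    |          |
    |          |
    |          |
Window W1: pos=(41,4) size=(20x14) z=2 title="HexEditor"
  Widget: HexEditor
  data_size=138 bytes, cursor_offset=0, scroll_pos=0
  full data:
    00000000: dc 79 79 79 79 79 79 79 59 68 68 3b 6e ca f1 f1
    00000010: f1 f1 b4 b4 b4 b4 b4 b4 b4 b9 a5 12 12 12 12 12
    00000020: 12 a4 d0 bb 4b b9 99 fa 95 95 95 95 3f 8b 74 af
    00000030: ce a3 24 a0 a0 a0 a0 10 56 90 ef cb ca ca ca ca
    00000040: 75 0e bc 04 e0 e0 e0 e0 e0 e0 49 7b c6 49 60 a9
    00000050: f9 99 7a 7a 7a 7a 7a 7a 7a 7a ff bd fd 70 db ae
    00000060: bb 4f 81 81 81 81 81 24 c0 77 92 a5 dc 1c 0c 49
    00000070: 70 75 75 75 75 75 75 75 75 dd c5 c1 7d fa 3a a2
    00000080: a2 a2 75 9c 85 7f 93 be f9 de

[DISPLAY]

                                  
                                  
                ┏━━━━━━━━━━━━━━━━━
                ┃ HexEditor       
                ┠─────────────────
                ┃00000000  DC 79 7
                ┃00000010  f1 f1 b
                ┃00000020  12 a4 d
                ┃00000030  ce a3 2
                ┃00000040  75 0e b
                ┃00000050  f9 99 7
                ┃00000060  bb 4f 8
       ┏━━━━━━━━┃00000070  70 75 7
       ┃ Tetris ┃00000080  a2 a2 7
       ┠────────┃                 
       ┃        ┗━━━━━━━━━━━━━━━━━
       ┃          │█             ┃
       ┃          │███           ┃
       ┃          │              ┃
       ┃          │              ┃
       ┃          │              ┃
       ┃          │Score:        ┃
       ┃          │0             ┃
       ┗━━━━━━━━━━━━━━━━━━━━━━━━━┛


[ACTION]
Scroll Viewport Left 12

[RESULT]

                                  
                                  
                            ┏━━━━━
                            ┃ HexE
                            ┠─────
                            ┃00000
                            ┃00000
                            ┃00000
                            ┃00000
                            ┃00000
                            ┃00000
                            ┃00000
                   ┏━━━━━━━━┃00000
                   ┃ Tetris ┃00000
                   ┠────────┃     
                   ┃        ┗━━━━━
                   ┃          │█  
                   ┃          │███
                   ┃          │   
                   ┃          │   
                   ┃          │   
                   ┃          │Sco
                   ┃          │0  
                   ┗━━━━━━━━━━━━━━


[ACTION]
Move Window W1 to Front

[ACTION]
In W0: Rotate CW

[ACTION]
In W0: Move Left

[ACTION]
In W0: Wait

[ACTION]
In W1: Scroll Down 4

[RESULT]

                                  
                                  
                            ┏━━━━━
                            ┃ HexE
                            ┠─────
                            ┃00000
                            ┃00000
                            ┃00000
                            ┃00000
                            ┃00000
                            ┃     
                            ┃     
                   ┏━━━━━━━━┃     
                   ┃ Tetris ┃     
                   ┠────────┃     
                   ┃        ┗━━━━━
                   ┃          │█  
                   ┃          │███
                   ┃          │   
                   ┃          │   
                   ┃          │   
                   ┃          │Sco
                   ┃          │0  
                   ┗━━━━━━━━━━━━━━


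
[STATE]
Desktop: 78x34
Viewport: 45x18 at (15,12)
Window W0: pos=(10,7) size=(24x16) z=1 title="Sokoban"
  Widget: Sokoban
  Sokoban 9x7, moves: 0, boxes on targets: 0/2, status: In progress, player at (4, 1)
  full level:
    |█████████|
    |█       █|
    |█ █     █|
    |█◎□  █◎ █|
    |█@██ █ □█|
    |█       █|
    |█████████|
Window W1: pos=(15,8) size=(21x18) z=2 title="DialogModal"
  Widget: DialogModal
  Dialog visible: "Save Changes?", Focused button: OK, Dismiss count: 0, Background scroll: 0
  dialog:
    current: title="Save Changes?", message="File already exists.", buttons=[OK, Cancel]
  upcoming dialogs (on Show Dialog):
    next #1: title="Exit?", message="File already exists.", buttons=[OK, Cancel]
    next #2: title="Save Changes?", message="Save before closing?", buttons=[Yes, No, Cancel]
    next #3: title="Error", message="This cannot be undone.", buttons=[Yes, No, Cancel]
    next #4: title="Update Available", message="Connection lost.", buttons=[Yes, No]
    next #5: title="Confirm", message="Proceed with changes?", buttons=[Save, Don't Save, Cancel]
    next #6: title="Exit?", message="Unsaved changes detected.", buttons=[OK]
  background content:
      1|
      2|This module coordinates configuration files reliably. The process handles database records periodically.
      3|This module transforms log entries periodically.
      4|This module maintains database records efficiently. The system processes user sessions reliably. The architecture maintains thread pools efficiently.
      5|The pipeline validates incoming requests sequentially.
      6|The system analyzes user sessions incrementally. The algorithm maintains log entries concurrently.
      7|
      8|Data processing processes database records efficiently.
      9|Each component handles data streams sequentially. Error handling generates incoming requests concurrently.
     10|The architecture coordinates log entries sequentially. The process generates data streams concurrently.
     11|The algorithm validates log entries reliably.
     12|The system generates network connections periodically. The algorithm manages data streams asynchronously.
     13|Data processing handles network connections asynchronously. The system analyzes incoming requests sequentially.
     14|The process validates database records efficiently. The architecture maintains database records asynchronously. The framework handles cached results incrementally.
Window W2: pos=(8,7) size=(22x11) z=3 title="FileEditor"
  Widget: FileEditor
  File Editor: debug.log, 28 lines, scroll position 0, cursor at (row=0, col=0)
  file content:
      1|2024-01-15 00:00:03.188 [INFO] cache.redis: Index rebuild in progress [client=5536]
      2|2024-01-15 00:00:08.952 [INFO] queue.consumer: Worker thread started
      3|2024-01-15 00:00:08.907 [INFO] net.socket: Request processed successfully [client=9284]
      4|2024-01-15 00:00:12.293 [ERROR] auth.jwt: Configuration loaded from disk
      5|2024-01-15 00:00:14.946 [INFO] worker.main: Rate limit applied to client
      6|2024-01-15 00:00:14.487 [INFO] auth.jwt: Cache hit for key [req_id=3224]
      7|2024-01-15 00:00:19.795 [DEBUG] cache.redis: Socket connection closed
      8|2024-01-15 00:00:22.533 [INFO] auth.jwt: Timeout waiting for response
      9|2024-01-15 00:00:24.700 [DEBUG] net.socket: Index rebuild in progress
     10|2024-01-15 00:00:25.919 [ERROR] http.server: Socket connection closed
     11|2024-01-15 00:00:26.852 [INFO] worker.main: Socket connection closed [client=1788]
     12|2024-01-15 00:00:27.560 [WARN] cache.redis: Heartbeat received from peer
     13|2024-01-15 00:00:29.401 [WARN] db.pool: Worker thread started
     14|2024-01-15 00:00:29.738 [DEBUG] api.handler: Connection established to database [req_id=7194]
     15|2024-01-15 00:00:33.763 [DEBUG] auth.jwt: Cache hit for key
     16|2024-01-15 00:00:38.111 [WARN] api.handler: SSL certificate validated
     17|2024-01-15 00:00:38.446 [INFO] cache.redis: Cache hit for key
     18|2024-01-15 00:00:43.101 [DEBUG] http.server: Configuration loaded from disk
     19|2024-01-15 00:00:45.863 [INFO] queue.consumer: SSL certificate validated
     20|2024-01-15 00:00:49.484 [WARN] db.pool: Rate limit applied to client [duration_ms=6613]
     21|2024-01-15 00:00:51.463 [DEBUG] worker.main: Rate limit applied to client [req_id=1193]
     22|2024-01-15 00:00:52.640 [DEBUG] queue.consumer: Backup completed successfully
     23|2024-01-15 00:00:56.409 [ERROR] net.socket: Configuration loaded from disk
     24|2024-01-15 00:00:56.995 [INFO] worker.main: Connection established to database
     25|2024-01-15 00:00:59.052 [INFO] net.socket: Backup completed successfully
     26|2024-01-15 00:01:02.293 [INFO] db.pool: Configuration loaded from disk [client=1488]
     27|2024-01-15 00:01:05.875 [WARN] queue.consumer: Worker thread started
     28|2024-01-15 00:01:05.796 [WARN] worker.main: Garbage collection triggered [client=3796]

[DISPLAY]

1-15 00:00:08░┃ordin┃                        
1-15 00:00:12░┃ansfo┃                        
1-15 00:00:14░┃intai┃                        
1-15 00:00:14░┃──┐da┃                        
1-15 00:00:19▼┃s?│es┃                        
━━━━━━━━━━━━━━┛y │  ┃                        
┃Da│[OK]  Cancel │ro┃                        
┃Ea└─────────────┘nd┃                        
┃The architecture co┃                        
┃The algorithm valid┃                        
┃The system generate┃                        
┃Data processing han┃                        
┃The process validat┃                        
┗━━━━━━━━━━━━━━━━━━━┛                        
                                             
                                             
                                             
                                             


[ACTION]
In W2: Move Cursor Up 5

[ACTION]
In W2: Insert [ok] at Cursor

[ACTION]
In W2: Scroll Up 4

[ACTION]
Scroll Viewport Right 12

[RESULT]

8░┃ordin┃                                    
2░┃ansfo┃                                    
4░┃intai┃                                    
4░┃──┐da┃                                    
9▼┃s?│es┃                                    
━━┛y │  ┃                                    
ncel │ro┃                                    
─────┘nd┃                                    
cture co┃                                    
hm valid┃                                    
generate┃                                    
sing han┃                                    
 validat┃                                    
━━━━━━━━┛                                    
                                             
                                             
                                             
                                             


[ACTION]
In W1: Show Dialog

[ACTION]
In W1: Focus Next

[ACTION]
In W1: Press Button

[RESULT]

8░┃ordin┃                                    
2░┃ansfo┃                                    
4░┃intai┃                                    
4░┃alida┃                                    
9▼┃lyzes┃                                    
━━┛     ┃                                    
sing pro┃                                    
ent hand┃                                    
cture co┃                                    
hm valid┃                                    
generate┃                                    
sing han┃                                    
 validat┃                                    
━━━━━━━━┛                                    
                                             
                                             
                                             
                                             


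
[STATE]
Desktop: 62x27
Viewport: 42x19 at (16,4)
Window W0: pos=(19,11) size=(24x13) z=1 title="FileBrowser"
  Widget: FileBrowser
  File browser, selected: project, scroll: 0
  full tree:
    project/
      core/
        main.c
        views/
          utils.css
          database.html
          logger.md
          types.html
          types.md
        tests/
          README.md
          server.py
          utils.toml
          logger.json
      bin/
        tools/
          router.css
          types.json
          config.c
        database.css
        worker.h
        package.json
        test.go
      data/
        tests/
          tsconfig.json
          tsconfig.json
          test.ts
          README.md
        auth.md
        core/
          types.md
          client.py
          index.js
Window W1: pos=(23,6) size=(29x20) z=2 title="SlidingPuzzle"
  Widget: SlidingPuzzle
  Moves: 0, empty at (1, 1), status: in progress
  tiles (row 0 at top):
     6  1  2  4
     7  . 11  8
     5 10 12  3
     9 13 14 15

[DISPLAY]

                                          
                                          
       ┏━━━━━━━━━━━━━━━━━━━━━━━━━━━┓      
       ┃ SlidingPuzzle             ┃      
       ┠───────────────────────────┨      
       ┃┌────┬────┬────┬────┐      ┃      
       ┃│  6 │  1 │  2 │  4 │      ┃      
   ┏━━━┃├────┼────┼────┼────┤      ┃      
   ┃ Fi┃│  7 │    │ 11 │  8 │      ┃      
   ┠───┃├────┼────┼────┼────┤      ┃      
   ┃> [┃│  5 │ 10 │ 12 │  3 │      ┃      
   ┃   ┃├────┼────┼────┼────┤      ┃      
   ┃   ┃│  9 │ 13 │ 14 │ 15 │      ┃      
   ┃   ┃└────┴────┴────┴────┘      ┃      
   ┃   ┃Moves: 0                   ┃      
   ┃   ┃                           ┃      
   ┃   ┃                           ┃      
   ┃   ┃                           ┃      
   ┃   ┃                           ┃      


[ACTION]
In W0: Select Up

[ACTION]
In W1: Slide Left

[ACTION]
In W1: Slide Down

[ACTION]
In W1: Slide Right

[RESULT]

                                          
                                          
       ┏━━━━━━━━━━━━━━━━━━━━━━━━━━━┓      
       ┃ SlidingPuzzle             ┃      
       ┠───────────────────────────┨      
       ┃┌────┬────┬────┬────┐      ┃      
       ┃│  6 │    │  1 │  4 │      ┃      
   ┏━━━┃├────┼────┼────┼────┤      ┃      
   ┃ Fi┃│  7 │ 11 │  2 │  8 │      ┃      
   ┠───┃├────┼────┼────┼────┤      ┃      
   ┃> [┃│  5 │ 10 │ 12 │  3 │      ┃      
   ┃   ┃├────┼────┼────┼────┤      ┃      
   ┃   ┃│  9 │ 13 │ 14 │ 15 │      ┃      
   ┃   ┃└────┴────┴────┴────┘      ┃      
   ┃   ┃Moves: 3                   ┃      
   ┃   ┃                           ┃      
   ┃   ┃                           ┃      
   ┃   ┃                           ┃      
   ┃   ┃                           ┃      


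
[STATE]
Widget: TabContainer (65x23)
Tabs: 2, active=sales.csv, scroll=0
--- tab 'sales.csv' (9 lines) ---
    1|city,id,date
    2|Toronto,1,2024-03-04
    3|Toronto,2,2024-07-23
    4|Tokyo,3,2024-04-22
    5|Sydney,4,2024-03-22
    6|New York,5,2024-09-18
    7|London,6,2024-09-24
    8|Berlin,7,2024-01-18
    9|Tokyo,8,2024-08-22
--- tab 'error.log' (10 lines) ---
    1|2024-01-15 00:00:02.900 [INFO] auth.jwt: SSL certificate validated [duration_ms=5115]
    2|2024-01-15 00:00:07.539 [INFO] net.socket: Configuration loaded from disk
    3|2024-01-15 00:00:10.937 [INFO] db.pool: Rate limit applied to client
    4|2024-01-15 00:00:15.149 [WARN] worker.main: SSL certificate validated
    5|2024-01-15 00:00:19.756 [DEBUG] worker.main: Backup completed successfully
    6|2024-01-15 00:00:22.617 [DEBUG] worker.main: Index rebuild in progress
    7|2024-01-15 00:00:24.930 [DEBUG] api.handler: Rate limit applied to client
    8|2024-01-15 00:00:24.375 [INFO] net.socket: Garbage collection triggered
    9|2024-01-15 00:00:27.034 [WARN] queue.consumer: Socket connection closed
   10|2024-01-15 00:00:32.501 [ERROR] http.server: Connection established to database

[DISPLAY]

[sales.csv]│ error.log                                           
─────────────────────────────────────────────────────────────────
city,id,date                                                     
Toronto,1,2024-03-04                                             
Toronto,2,2024-07-23                                             
Tokyo,3,2024-04-22                                               
Sydney,4,2024-03-22                                              
New York,5,2024-09-18                                            
London,6,2024-09-24                                              
Berlin,7,2024-01-18                                              
Tokyo,8,2024-08-22                                               
                                                                 
                                                                 
                                                                 
                                                                 
                                                                 
                                                                 
                                                                 
                                                                 
                                                                 
                                                                 
                                                                 
                                                                 


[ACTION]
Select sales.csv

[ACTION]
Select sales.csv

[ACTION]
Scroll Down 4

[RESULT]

[sales.csv]│ error.log                                           
─────────────────────────────────────────────────────────────────
Sydney,4,2024-03-22                                              
New York,5,2024-09-18                                            
London,6,2024-09-24                                              
Berlin,7,2024-01-18                                              
Tokyo,8,2024-08-22                                               
                                                                 
                                                                 
                                                                 
                                                                 
                                                                 
                                                                 
                                                                 
                                                                 
                                                                 
                                                                 
                                                                 
                                                                 
                                                                 
                                                                 
                                                                 
                                                                 


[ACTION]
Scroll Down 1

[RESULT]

[sales.csv]│ error.log                                           
─────────────────────────────────────────────────────────────────
New York,5,2024-09-18                                            
London,6,2024-09-24                                              
Berlin,7,2024-01-18                                              
Tokyo,8,2024-08-22                                               
                                                                 
                                                                 
                                                                 
                                                                 
                                                                 
                                                                 
                                                                 
                                                                 
                                                                 
                                                                 
                                                                 
                                                                 
                                                                 
                                                                 
                                                                 
                                                                 
                                                                 


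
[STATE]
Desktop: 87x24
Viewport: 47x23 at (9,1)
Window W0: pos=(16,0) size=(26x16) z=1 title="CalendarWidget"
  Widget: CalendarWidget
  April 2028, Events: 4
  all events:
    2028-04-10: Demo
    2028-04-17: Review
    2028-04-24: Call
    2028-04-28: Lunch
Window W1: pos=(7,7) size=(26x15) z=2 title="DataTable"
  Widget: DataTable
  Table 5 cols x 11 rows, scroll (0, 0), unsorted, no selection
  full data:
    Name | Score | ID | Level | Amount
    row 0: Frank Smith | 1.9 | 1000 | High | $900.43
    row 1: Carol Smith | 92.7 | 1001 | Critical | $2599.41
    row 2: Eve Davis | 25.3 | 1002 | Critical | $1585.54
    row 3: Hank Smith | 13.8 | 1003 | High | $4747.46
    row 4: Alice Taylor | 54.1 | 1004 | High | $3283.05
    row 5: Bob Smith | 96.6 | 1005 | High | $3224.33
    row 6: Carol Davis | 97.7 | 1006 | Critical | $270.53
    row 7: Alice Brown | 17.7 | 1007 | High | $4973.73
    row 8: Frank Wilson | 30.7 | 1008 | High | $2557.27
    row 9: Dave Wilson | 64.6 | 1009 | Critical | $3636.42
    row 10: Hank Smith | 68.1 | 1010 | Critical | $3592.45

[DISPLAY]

       ┃ CalendarWidget         ┃              
       ┠────────────────────────┨              
       ┃       April 2028       ┃              
       ┃Mo Tu We Th Fr Sa Su    ┃              
       ┃                1  2    ┃              
       ┃ 3  4  5  6  7  8  9    ┃              
━━━━━━━━━━━━━━━━━━━━━━━┓15 16   ┃              
DataTable              ┃22 23   ┃              
───────────────────────┨ 29 30  ┃              
ame        │Score│ID  │┃        ┃              
───────────┼─────┼────┼┃        ┃              
rank Smith │1.9  │1000│┃        ┃              
arol Smith │92.7 │1001│┃        ┃              
ve Davis   │25.3 │1002│┃        ┃              
ank Smith  │13.8 │1003│┃━━━━━━━━┛              
lice Taylor│54.1 │1004│┃                       
ob Smith   │96.6 │1005│┃                       
arol Davis │97.7 │1006│┃                       
lice Brown │17.7 │1007│┃                       
rank Wilson│30.7 │1008│┃                       
━━━━━━━━━━━━━━━━━━━━━━━┛                       
                                               
                                               


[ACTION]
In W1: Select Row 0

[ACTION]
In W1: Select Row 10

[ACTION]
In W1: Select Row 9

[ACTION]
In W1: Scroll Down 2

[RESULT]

       ┃ CalendarWidget         ┃              
       ┠────────────────────────┨              
       ┃       April 2028       ┃              
       ┃Mo Tu We Th Fr Sa Su    ┃              
       ┃                1  2    ┃              
       ┃ 3  4  5  6  7  8  9    ┃              
━━━━━━━━━━━━━━━━━━━━━━━┓15 16   ┃              
DataTable              ┃22 23   ┃              
───────────────────────┨ 29 30  ┃              
ame        │Score│ID  │┃        ┃              
───────────┼─────┼────┼┃        ┃              
ve Davis   │25.3 │1002│┃        ┃              
ank Smith  │13.8 │1003│┃        ┃              
lice Taylor│54.1 │1004│┃        ┃              
ob Smith   │96.6 │1005│┃━━━━━━━━┛              
arol Davis │97.7 │1006│┃                       
lice Brown │17.7 │1007│┃                       
rank Wilson│30.7 │1008│┃                       
ave Wilson │64.6 │1009│┃                       
ank Smith  │68.1 │1010│┃                       
━━━━━━━━━━━━━━━━━━━━━━━┛                       
                                               
                                               


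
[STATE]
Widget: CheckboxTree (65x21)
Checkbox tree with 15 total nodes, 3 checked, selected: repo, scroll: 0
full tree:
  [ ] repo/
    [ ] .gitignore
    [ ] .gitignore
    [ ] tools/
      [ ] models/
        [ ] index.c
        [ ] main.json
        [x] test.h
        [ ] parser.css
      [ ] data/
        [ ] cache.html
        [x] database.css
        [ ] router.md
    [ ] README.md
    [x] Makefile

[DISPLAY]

>[-] repo/                                                       
   [ ] .gitignore                                                
   [ ] .gitignore                                                
   [-] tools/                                                    
     [-] models/                                                 
       [ ] index.c                                               
       [ ] main.json                                             
       [x] test.h                                                
       [ ] parser.css                                            
     [-] data/                                                   
       [ ] cache.html                                            
       [x] database.css                                          
       [ ] router.md                                             
   [ ] README.md                                                 
   [x] Makefile                                                  
                                                                 
                                                                 
                                                                 
                                                                 
                                                                 
                                                                 


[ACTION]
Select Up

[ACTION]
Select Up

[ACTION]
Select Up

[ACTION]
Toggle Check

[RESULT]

>[x] repo/                                                       
   [x] .gitignore                                                
   [x] .gitignore                                                
   [x] tools/                                                    
     [x] models/                                                 
       [x] index.c                                               
       [x] main.json                                             
       [x] test.h                                                
       [x] parser.css                                            
     [x] data/                                                   
       [x] cache.html                                            
       [x] database.css                                          
       [x] router.md                                             
   [x] README.md                                                 
   [x] Makefile                                                  
                                                                 
                                                                 
                                                                 
                                                                 
                                                                 
                                                                 
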